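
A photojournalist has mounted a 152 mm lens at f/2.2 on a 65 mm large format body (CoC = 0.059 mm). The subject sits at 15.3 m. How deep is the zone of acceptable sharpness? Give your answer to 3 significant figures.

Hyperfocal distance H = f²/(N·c) + f = 152²/(2.2 × 0.059) + 152 = 23104/0.1298 + 152 ≈ 178148.9 mm ≈ 178.1 m.
Near limit Dn = s·(H − f)/(H + s − 2f) = 15300 × (178148.9 − 152) / (178148.9 + 15300 − 2 × 152) = 15300 × 177996.9 / 193144.9 ≈ 14100.0 mm.
Far limit Df = s·(H − f)/(H − s) = 15300 × (178148.9 − 152) / (178148.9 − 15300) = 15300 × 177996.9 / 162848.9 ≈ 16723.2 mm.
Depth of field = Df − Dn = 16723.2 − 14100.0 ≈ 2623.2 mm ≈ 2.62 m.

2.62 m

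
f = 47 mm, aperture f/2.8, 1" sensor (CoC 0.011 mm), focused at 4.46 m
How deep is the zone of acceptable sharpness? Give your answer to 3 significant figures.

0.551 m

Hyperfocal distance H = f²/(N·c) + f = 47²/(2.8 × 0.011) + 47 = 2209/0.0308 + 47 ≈ 71767.8 mm ≈ 71.77 m.
Near limit Dn = s·(H − f)/(H + s − 2f) = 4460 × (71767.8 − 47) / (71767.8 + 4460 − 2 × 47) = 4460 × 71720.8 / 76133.8 ≈ 4201.48 mm.
Far limit Df = s·(H − f)/(H − s) = 4460 × (71767.8 − 47) / (71767.8 − 4460) = 4460 × 71720.8 / 67307.8 ≈ 4752.42 mm.
Depth of field = Df − Dn = 4752.42 − 4201.48 ≈ 550.94 mm ≈ 0.551 m.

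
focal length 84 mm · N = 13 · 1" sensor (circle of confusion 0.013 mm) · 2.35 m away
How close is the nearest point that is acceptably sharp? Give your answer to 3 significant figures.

2.23 m

Hyperfocal distance H = f²/(N·c) + f = 84²/(13 × 0.013) + 84 = 7056/0.169 + 84 ≈ 41835.5 mm ≈ 41.84 m.
Near limit Dn = s·(H − f)/(H + s − 2f) = 2350 × (41835.5 − 84) / (41835.5 + 2350 − 2 × 84) = 2350 × 41751.5 / 44017.5 ≈ 2229.0 mm ≈ 2.23 m.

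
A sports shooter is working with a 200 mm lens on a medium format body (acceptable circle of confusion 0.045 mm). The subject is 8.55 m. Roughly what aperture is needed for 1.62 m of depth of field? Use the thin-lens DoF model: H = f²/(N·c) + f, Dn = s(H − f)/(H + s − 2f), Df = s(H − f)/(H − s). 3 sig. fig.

Write h = H − f = f²/(N·c). The thin-lens limits are Dn = s·h/(h + (s−f)) and Df = s·h/(h − (s−f)), so DoF = Df − Dn = 2·s·(s−f)·h / (h² − (s−f)²).
That is a quadratic in h: DoF·h² − 2·s·(s−f)·h − DoF·(s−f)² = 0 ⇒ h = (s−f)·(s + √(s² + DoF²)) / DoF = 8350 × (8550 + √(8550² + 1620²)) / 1620 = 8350 × (8550 + 8702.12) / 1620 ≈ 88923 mm.
Then N = f²/(c·h) = 200² / (0.045 × 88923) = 40000 / 4001.5 ≈ 10.

f/10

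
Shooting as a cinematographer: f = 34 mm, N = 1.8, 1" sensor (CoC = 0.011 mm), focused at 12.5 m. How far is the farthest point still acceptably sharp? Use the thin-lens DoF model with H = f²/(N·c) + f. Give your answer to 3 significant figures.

Hyperfocal distance H = f²/(N·c) + f = 34²/(1.8 × 0.011) + 34 = 1156/0.0198 + 34 ≈ 58417.8 mm ≈ 58.42 m.
Far limit Df = s·(H − f)/(H − s) = 12500 × (58417.8 − 34) / (58417.8 − 12500) = 12500 × 58383.8 / 45917.8 ≈ 15894 mm ≈ 15.9 m.

15.9 m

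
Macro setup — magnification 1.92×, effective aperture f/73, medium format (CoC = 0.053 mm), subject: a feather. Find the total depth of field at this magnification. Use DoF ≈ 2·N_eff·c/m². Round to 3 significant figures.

At magnification m, DoF ≈ 2·N_eff·c/m² = 2 × 73 × 0.053 / 1.92² = 7.738 / 3.686 ≈ 2.1 mm.

2.10 mm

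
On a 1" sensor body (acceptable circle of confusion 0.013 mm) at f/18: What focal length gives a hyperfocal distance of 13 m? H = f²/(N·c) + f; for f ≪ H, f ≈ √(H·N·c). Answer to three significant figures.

55.0 mm

From H = f²/(N·c) + f, with f ≪ H: f ≈ √(H·N·c) = √(13000 × 18 × 0.013) = √3042.0 ≈ 55.15 mm.
Exact: f² + N·c·f − N·c·H = 0 ⇒ f = (−N·c + √((N·c)² + 4·N·c·H))/2 = (−0.234 + √12168)/2 ≈ 55.037 mm ≈ 55.0 mm.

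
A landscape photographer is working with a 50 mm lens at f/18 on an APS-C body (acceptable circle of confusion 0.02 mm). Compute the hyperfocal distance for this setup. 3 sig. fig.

6.99 m

Hyperfocal distance H = f²/(N·c) + f = 50²/(18 × 0.02) + 50 = 2500/0.36 + 50 ≈ 6994.4 mm ≈ 6.99 m.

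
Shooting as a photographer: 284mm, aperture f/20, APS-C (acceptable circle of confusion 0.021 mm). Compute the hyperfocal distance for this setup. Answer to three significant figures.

Hyperfocal distance H = f²/(N·c) + f = 284²/(20 × 0.021) + 284 = 80656/0.42 + 284 ≈ 192322.1 mm ≈ 192 m.

192 m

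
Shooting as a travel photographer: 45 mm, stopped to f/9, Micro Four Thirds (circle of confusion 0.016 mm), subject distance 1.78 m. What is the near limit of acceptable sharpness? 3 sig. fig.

Hyperfocal distance H = f²/(N·c) + f = 45²/(9 × 0.016) + 45 = 2025/0.144 + 45 ≈ 14107.5 mm ≈ 14.11 m.
Near limit Dn = s·(H − f)/(H + s − 2f) = 1780 × (14107.5 − 45) / (14107.5 + 1780 − 2 × 45) = 1780 × 14062.5 / 15797.5 ≈ 1584.5 mm ≈ 1.58 m.

1.58 m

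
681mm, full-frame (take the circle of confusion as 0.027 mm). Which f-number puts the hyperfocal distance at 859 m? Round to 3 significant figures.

Rearrange H = f²/(N·c) + f for N: N = f² / ((H − f)·c).
N = 681² / ((859000 − 681) × 0.027) = 463761 / 23175 ≈ 20.

f/20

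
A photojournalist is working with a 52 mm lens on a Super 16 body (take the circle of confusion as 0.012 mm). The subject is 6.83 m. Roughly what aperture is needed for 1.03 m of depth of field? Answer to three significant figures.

f/2.49

Write h = H − f = f²/(N·c). The thin-lens limits are Dn = s·h/(h + (s−f)) and Df = s·h/(h − (s−f)), so DoF = Df − Dn = 2·s·(s−f)·h / (h² − (s−f)²).
That is a quadratic in h: DoF·h² − 2·s·(s−f)·h − DoF·(s−f)² = 0 ⇒ h = (s−f)·(s + √(s² + DoF²)) / DoF = 6778 × (6830 + √(6830² + 1030²)) / 1030 = 6778 × (6830 + 6907.23) / 1030 ≈ 90399 mm.
Then N = f²/(c·h) = 52² / (0.012 × 90399) = 2704 / 1084.8 ≈ 2.49.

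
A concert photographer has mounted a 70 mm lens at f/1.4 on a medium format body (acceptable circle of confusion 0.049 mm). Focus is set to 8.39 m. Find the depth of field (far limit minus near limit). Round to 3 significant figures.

Hyperfocal distance H = f²/(N·c) + f = 70²/(1.4 × 0.049) + 70 = 4900/0.0686 + 70 ≈ 71498.6 mm ≈ 71.50 m.
Near limit Dn = s·(H − f)/(H + s − 2f) = 8390 × (71498.6 − 70) / (71498.6 + 8390 − 2 × 70) = 8390 × 71428.6 / 79748.6 ≈ 7514.7 mm.
Far limit Df = s·(H − f)/(H − s) = 8390 × (71498.6 − 70) / (71498.6 − 8390) = 8390 × 71428.6 / 63108.6 ≈ 9496.1 mm.
Depth of field = Df − Dn = 9496.1 − 7514.7 ≈ 1981.4 mm ≈ 1.98 m.

1.98 m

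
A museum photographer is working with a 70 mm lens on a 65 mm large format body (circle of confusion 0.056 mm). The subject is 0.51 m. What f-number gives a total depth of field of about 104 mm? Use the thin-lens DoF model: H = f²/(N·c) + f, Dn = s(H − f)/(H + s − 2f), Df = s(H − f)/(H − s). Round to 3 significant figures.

Write h = H − f = f²/(N·c). The thin-lens limits are Dn = s·h/(h + (s−f)) and Df = s·h/(h − (s−f)), so DoF = Df − Dn = 2·s·(s−f)·h / (h² − (s−f)²).
That is a quadratic in h: DoF·h² − 2·s·(s−f)·h − DoF·(s−f)² = 0 ⇒ h = (s−f)·(s + √(s² + DoF²)) / DoF = 440 × (510 + √(510² + 104²)) / 104 = 440 × (510 + 520.496) / 104 ≈ 4359.8 mm.
Then N = f²/(c·h) = 70² / (0.056 × 4359.8) = 4900 / 244.15 ≈ 20.1.

f/20.1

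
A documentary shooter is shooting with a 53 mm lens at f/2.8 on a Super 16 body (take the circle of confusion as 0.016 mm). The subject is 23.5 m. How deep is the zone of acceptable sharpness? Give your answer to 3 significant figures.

20.4 m

Hyperfocal distance H = f²/(N·c) + f = 53²/(2.8 × 0.016) + 53 = 2809/0.0448 + 53 ≈ 62753.9 mm ≈ 62.75 m.
Near limit Dn = s·(H − f)/(H + s − 2f) = 23500 × (62753.9 − 53) / (62753.9 + 23500 − 2 × 53) = 23500 × 62700.9 / 86147.9 ≈ 17104 mm.
Far limit Df = s·(H − f)/(H − s) = 23500 × (62753.9 − 53) / (62753.9 − 23500) = 23500 × 62700.9 / 39253.9 ≈ 37537 mm.
Depth of field = Df − Dn = 37537 − 17104 ≈ 20433 mm ≈ 20.4 m.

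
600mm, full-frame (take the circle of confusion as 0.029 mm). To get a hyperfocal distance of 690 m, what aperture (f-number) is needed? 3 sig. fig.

f/18

Rearrange H = f²/(N·c) + f for N: N = f² / ((H − f)·c).
N = 600² / ((690000 − 600) × 0.029) = 360000 / 19993 ≈ 18.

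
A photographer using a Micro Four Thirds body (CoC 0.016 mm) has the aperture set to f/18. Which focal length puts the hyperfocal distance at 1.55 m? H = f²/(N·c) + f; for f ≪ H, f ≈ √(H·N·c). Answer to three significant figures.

21.0 mm

From H = f²/(N·c) + f, with f ≪ H: f ≈ √(H·N·c) = √(1550 × 18 × 0.016) = √446.40 ≈ 21.13 mm.
Exact: f² + N·c·f − N·c·H = 0 ⇒ f = (−N·c + √((N·c)² + 4·N·c·H))/2 = (−0.288 + √1785.7)/2 ≈ 20.985 mm ≈ 21.0 mm.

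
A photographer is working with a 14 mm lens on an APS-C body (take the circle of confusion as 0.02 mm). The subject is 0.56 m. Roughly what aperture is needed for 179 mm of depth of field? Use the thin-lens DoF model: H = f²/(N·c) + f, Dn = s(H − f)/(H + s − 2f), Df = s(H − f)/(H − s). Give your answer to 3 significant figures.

Write h = H − f = f²/(N·c). The thin-lens limits are Dn = s·h/(h + (s−f)) and Df = s·h/(h − (s−f)), so DoF = Df − Dn = 2·s·(s−f)·h / (h² − (s−f)²).
That is a quadratic in h: DoF·h² − 2·s·(s−f)·h − DoF·(s−f)² = 0 ⇒ h = (s−f)·(s + √(s² + DoF²)) / DoF = 546 × (560 + √(560² + 179²)) / 179 = 546 × (560 + 587.912) / 179 ≈ 3501.5 mm.
Then N = f²/(c·h) = 14² / (0.02 × 3501.5) = 196 / 70.029 ≈ 2.80.

f/2.80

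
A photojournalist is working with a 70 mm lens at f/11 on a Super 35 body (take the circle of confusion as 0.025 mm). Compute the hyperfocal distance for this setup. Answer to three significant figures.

Hyperfocal distance H = f²/(N·c) + f = 70²/(11 × 0.025) + 70 = 4900/0.275 + 70 ≈ 17888.2 mm ≈ 17.9 m.

17.9 m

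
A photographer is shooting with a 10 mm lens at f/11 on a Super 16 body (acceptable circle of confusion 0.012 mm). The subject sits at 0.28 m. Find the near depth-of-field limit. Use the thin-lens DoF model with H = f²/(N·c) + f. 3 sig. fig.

206 mm

Hyperfocal distance H = f²/(N·c) + f = 10²/(11 × 0.012) + 10 = 100/0.132 + 10 ≈ 767.6 mm ≈ 0.768 m.
Near limit Dn = s·(H − f)/(H + s − 2f) = 280 × (767.6 − 10) / (767.6 + 280 − 2 × 10) = 280 × 757.6 / 1027.6 ≈ 206.43 mm.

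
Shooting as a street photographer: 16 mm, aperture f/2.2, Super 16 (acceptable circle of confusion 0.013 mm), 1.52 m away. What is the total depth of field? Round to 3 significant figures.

0.526 m

Hyperfocal distance H = f²/(N·c) + f = 16²/(2.2 × 0.013) + 16 = 256/0.0286 + 16 ≈ 8967.0 mm ≈ 8.967 m.
Near limit Dn = s·(H − f)/(H + s − 2f) = 1520 × (8967.0 − 16) / (8967.0 + 1520 − 2 × 16) = 1520 × 8951.0 / 10455.0 ≈ 1301.34 mm.
Far limit Df = s·(H − f)/(H − s) = 1520 × (8967.0 − 16) / (8967.0 − 1520) = 1520 × 8951.0 / 7447.0 ≈ 1826.98 mm.
Depth of field = Df − Dn = 1826.98 − 1301.34 ≈ 525.64 mm ≈ 0.526 m.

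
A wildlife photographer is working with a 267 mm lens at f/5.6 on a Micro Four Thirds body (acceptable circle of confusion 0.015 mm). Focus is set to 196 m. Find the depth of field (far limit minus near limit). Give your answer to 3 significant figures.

Hyperfocal distance H = f²/(N·c) + f = 267²/(5.6 × 0.015) + 267 = 71289/0.084 + 267 ≈ 848945.6 mm ≈ 848.9 m.
Near limit Dn = s·(H − f)/(H + s − 2f) = 196000 × (848945.6 − 267) / (848945.6 + 196000 − 2 × 267) = 196000 × 848678.6 / 1044411.6 ≈ 159268 mm.
Far limit Df = s·(H − f)/(H − s) = 196000 × (848945.6 − 267) / (848945.6 − 196000) = 196000 × 848678.6 / 652945.6 ≈ 254755 mm.
Depth of field = Df − Dn = 254755 − 159268 ≈ 95487 mm ≈ 95.5 m.

95.5 m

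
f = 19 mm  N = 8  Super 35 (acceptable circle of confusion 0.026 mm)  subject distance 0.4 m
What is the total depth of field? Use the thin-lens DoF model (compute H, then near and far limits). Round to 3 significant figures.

185 mm

Hyperfocal distance H = f²/(N·c) + f = 19²/(8 × 0.026) + 19 = 361/0.208 + 19 ≈ 1754.6 mm ≈ 1.755 m.
Near limit Dn = s·(H − f)/(H + s − 2f) = 400 × (1754.6 − 19) / (1754.6 + 400 − 2 × 19) = 400 × 1735.6 / 2116.6 ≈ 328.00 mm.
Far limit Df = s·(H − f)/(H − s) = 400 × (1754.6 − 19) / (1754.6 − 400) = 400 × 1735.6 / 1354.6 ≈ 512.51 mm.
Depth of field = Df − Dn = 512.51 − 328.00 ≈ 184.51 mm.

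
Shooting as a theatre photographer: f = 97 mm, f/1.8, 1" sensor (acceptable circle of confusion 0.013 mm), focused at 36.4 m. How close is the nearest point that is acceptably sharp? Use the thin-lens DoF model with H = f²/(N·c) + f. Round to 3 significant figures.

Hyperfocal distance H = f²/(N·c) + f = 97²/(1.8 × 0.013) + 97 = 9409/0.0234 + 97 ≈ 402191.0 mm ≈ 402.2 m.
Near limit Dn = s·(H − f)/(H + s − 2f) = 36400 × (402191.0 − 97) / (402191.0 + 36400 − 2 × 97) = 36400 × 402094.0 / 438397.0 ≈ 33386 mm ≈ 33.4 m.

33.4 m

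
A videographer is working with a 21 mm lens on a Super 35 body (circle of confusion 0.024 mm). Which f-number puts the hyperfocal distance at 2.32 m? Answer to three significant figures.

f/7.99

Rearrange H = f²/(N·c) + f for N: N = f² / ((H − f)·c).
N = 21² / ((2320 − 21) × 0.024) = 441 / 55.18 ≈ 7.99.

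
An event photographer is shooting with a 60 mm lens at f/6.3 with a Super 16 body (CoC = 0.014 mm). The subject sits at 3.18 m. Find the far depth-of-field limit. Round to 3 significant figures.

Hyperfocal distance H = f²/(N·c) + f = 60²/(6.3 × 0.014) + 60 = 3600/0.0882 + 60 ≈ 40876.3 mm ≈ 40.88 m.
Far limit Df = s·(H − f)/(H − s) = 3180 × (40876.3 − 60) / (40876.3 − 3180) = 3180 × 40816.3 / 37696.3 ≈ 3443.2 mm ≈ 3.44 m.

3.44 m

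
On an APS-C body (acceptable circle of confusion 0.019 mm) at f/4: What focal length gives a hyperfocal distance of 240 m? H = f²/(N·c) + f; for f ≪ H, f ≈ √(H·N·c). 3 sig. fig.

From H = f²/(N·c) + f, with f ≪ H: f ≈ √(H·N·c) = √(240000 × 4 × 0.019) = √18240 ≈ 135.1 mm.
The +f correction barely moves this — solving exactly, f² + N·c·f − N·c·H = 0 ⇒ f = (−N·c + √((N·c)² + 4·N·c·H))/2 = (−0.076 + √72960)/2 ≈ 135.02 mm, so f ≈ 135 mm.

135 mm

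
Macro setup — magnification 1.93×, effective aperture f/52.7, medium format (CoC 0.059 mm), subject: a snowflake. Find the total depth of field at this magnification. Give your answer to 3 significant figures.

At magnification m, DoF ≈ 2·N_eff·c/m² = 2 × 52.7 × 0.059 / 1.93² = 6.219 / 3.725 ≈ 1.67 mm.

1.67 mm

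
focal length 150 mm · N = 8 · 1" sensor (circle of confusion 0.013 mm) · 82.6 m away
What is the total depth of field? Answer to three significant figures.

73.7 m

Hyperfocal distance H = f²/(N·c) + f = 150²/(8 × 0.013) + 150 = 22500/0.104 + 150 ≈ 216496.2 mm ≈ 216.5 m.
Near limit Dn = s·(H − f)/(H + s − 2f) = 82600 × (216496.2 − 150) / (216496.2 + 82600 − 2 × 150) = 82600 × 216346.2 / 298796.2 ≈ 59807 mm.
Far limit Df = s·(H − f)/(H − s) = 82600 × (216496.2 − 150) / (216496.2 − 82600) = 82600 × 216346.2 / 133896.2 ≈ 133463 mm.
Depth of field = Df − Dn = 133463 − 59807 ≈ 73656 mm ≈ 73.7 m.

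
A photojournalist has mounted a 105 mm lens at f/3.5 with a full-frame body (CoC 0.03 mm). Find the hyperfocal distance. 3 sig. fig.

105 m

Hyperfocal distance H = f²/(N·c) + f = 105²/(3.5 × 0.03) + 105 = 11025/0.105 + 105 ≈ 105105.0 mm ≈ 105 m.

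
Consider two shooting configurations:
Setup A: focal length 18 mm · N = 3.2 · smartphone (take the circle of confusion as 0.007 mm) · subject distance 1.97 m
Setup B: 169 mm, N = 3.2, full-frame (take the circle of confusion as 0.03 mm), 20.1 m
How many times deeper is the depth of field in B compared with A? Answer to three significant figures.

Setup A: H = 18²/(3.2×0.007) + 18 ≈ 14482.3 mm; DoF = Df − Dn = 2277.33 − 1735.75 ≈ 541.58 mm.
Setup B: H = 169²/(3.2×0.03) + 169 ≈ 297679.4 mm; DoF = Df − Dn = 21543.2 − 18838.0 ≈ 2705.2 mm.
Ratio = 2705.2 / 541.58 ≈ 5.00.

5.00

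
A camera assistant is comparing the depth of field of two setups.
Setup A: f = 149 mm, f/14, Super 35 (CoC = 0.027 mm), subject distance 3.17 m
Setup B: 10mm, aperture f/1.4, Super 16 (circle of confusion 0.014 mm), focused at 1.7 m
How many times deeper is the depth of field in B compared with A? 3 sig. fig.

Setup A: H = 149²/(14×0.027) + 149 ≈ 58881.8 mm; DoF = Df − Dn = 3341.89 − 3014.92 ≈ 326.97 mm.
Setup B: H = 10²/(1.4×0.014) + 10 ≈ 5112.0 mm; DoF = Df − Dn = 2542.0 − 1277.0 ≈ 1265.0 mm.
Ratio = 1265.0 / 326.97 ≈ 3.87.

3.87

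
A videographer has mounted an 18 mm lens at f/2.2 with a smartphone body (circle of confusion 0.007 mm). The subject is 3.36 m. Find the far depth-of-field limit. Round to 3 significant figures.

3.99 m

Hyperfocal distance H = f²/(N·c) + f = 18²/(2.2 × 0.007) + 18 = 324/0.0154 + 18 ≈ 21057.0 mm ≈ 21.06 m.
Far limit Df = s·(H − f)/(H − s) = 3360 × (21057.0 − 18) / (21057.0 − 3360) = 3360 × 21039.0 / 17697.0 ≈ 3994.5 mm ≈ 3.99 m.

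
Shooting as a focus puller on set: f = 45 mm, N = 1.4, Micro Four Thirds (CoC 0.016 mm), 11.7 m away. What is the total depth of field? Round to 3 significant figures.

3.07 m

Hyperfocal distance H = f²/(N·c) + f = 45²/(1.4 × 0.016) + 45 = 2025/0.0224 + 45 ≈ 90446.8 mm ≈ 90.45 m.
Near limit Dn = s·(H − f)/(H + s − 2f) = 11700 × (90446.8 − 45) / (90446.8 + 11700 − 2 × 45) = 11700 × 90401.8 / 102056.8 ≈ 10363.8 mm.
Far limit Df = s·(H − f)/(H − s) = 11700 × (90446.8 − 45) / (90446.8 − 11700) = 11700 × 90401.8 / 78746.8 ≈ 13431.7 mm.
Depth of field = Df − Dn = 13431.7 − 10363.8 ≈ 3067.9 mm ≈ 3.07 m.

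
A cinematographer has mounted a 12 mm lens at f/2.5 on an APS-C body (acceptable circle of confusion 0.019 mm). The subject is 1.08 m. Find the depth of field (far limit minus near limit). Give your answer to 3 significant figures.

Hyperfocal distance H = f²/(N·c) + f = 12²/(2.5 × 0.019) + 12 = 144/0.0475 + 12 ≈ 3043.6 mm ≈ 3.044 m.
Near limit Dn = s·(H − f)/(H + s − 2f) = 1080 × (3043.6 − 12) / (3043.6 + 1080 − 2 × 12) = 1080 × 3031.6 / 4099.6 ≈ 798.64 mm.
Far limit Df = s·(H − f)/(H − s) = 1080 × (3043.6 − 12) / (3043.6 − 1080) = 1080 × 3031.6 / 1963.6 ≈ 1667.42 mm.
Depth of field = Df − Dn = 1667.42 − 798.64 ≈ 868.78 mm ≈ 0.869 m.

0.869 m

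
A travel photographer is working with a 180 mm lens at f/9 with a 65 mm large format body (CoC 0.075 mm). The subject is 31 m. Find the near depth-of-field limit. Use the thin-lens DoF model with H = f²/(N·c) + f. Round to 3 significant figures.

18.9 m

Hyperfocal distance H = f²/(N·c) + f = 180²/(9 × 0.075) + 180 = 32400/0.675 + 180 ≈ 48180.0 mm ≈ 48.18 m.
Near limit Dn = s·(H − f)/(H + s − 2f) = 31000 × (48180.0 − 180) / (48180.0 + 31000 − 2 × 180) = 31000 × 48000.0 / 78820.0 ≈ 18878 mm ≈ 18.9 m.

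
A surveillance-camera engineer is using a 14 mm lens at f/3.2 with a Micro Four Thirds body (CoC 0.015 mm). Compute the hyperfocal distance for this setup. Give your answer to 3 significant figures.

4.10 m

Hyperfocal distance H = f²/(N·c) + f = 14²/(3.2 × 0.015) + 14 = 196/0.048 + 14 ≈ 4097.3 mm ≈ 4.10 m.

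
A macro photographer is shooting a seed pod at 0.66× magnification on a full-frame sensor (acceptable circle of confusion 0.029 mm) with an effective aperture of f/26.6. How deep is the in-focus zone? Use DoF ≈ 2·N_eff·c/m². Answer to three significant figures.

3.54 mm

At magnification m, DoF ≈ 2·N_eff·c/m² = 2 × 26.6 × 0.029 / 0.66² = 1.543 / 0.4356 ≈ 3.54 mm.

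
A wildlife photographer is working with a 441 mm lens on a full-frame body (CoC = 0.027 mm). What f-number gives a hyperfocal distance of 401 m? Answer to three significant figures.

f/18

Rearrange H = f²/(N·c) + f for N: N = f² / ((H − f)·c).
N = 441² / ((401000 − 441) × 0.027) = 194481 / 10815 ≈ 18.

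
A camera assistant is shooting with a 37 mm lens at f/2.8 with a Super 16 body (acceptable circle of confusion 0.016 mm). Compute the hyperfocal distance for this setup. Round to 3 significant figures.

30.6 m

Hyperfocal distance H = f²/(N·c) + f = 37²/(2.8 × 0.016) + 37 = 1369/0.0448 + 37 ≈ 30595.0 mm ≈ 30.6 m.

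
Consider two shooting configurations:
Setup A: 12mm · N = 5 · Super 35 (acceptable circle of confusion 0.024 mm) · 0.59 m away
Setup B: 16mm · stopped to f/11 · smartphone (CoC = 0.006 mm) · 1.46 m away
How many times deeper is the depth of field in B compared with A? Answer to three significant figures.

1.71

Setup A: H = 12²/(5×0.024) + 12 ≈ 1212.0 mm; DoF = Df − Dn = 1138.26 − 398.20 ≈ 740.06 mm.
Setup B: H = 16²/(11×0.006) + 16 ≈ 3894.8 mm; DoF = Df − Dn = 2325.9 − 1063.9 ≈ 1262.0 mm.
Ratio = 1262.0 / 740.06 ≈ 1.71.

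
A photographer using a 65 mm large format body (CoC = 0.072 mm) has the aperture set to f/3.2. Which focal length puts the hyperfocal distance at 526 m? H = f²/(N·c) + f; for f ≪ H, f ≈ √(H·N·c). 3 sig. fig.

348 mm

From H = f²/(N·c) + f, with f ≪ H: f ≈ √(H·N·c) = √(526000 × 3.2 × 0.072) = √121190 ≈ 348.1 mm.
The +f correction barely moves this — solving exactly, f² + N·c·f − N·c·H = 0 ⇒ f = (−N·c + √((N·c)² + 4·N·c·H))/2 = (−0.2304 + √484762)/2 ≈ 348.01 mm, so f ≈ 348 mm.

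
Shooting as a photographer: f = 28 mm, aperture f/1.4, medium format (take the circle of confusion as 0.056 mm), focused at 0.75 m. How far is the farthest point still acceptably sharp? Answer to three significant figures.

0.808 m

Hyperfocal distance H = f²/(N·c) + f = 28²/(1.4 × 0.056) + 28 = 784/0.0784 + 28 ≈ 10028.0 mm ≈ 10.03 m.
Far limit Df = s·(H − f)/(H − s) = 750 × (10028.0 − 28) / (10028.0 − 750) = 750 × 10000.0 / 9278.0 ≈ 808.36 mm ≈ 0.808 m.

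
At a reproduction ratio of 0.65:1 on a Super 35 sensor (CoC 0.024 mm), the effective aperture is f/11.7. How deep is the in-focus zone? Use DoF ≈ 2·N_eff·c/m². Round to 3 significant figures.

At magnification m, DoF ≈ 2·N_eff·c/m² = 2 × 11.7 × 0.024 / 0.65² = 0.5616 / 0.4225 ≈ 1.33 mm.

1.33 mm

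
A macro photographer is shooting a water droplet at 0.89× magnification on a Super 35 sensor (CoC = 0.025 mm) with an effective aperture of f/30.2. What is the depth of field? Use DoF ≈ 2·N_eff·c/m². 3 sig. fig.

At magnification m, DoF ≈ 2·N_eff·c/m² = 2 × 30.2 × 0.025 / 0.89² = 1.51 / 0.7921 ≈ 1.91 mm.

1.91 mm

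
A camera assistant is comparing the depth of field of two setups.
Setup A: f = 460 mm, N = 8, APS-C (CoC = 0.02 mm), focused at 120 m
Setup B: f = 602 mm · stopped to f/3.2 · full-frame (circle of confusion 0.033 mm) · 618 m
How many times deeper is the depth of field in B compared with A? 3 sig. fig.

Setup A: H = 460²/(8×0.02) + 460 ≈ 1322960.0 mm; DoF = Df − Dn = 131925 − 110052 ≈ 21873 mm.
Setup B: H = 602²/(3.2×0.033) + 602 ≈ 3432458.1 mm; DoF = Df − Dn = 753569 − 523772 ≈ 229797 mm.
Ratio = 229797 / 21873 ≈ 10.5.

10.5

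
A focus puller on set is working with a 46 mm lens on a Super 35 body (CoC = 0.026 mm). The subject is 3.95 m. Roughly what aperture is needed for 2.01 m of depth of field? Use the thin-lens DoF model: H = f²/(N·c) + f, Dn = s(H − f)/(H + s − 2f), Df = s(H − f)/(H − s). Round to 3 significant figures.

Write h = H − f = f²/(N·c). The thin-lens limits are Dn = s·h/(h + (s−f)) and Df = s·h/(h − (s−f)), so DoF = Df − Dn = 2·s·(s−f)·h / (h² − (s−f)²).
That is a quadratic in h: DoF·h² − 2·s·(s−f)·h − DoF·(s−f)² = 0 ⇒ h = (s−f)·(s + √(s² + DoF²)) / DoF = 3904 × (3950 + √(3950² + 2010²)) / 2010 = 3904 × (3950 + 4432.00) / 2010 ≈ 16280 mm.
Then N = f²/(c·h) = 46² / (0.026 × 16280) = 2116 / 423.29 ≈ 5.

f/5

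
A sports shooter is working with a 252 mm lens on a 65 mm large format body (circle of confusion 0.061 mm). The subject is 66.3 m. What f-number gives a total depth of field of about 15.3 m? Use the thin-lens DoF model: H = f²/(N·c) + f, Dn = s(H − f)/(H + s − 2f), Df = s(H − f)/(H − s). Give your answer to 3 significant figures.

f/1.80

Write h = H − f = f²/(N·c). The thin-lens limits are Dn = s·h/(h + (s−f)) and Df = s·h/(h − (s−f)), so DoF = Df − Dn = 2·s·(s−f)·h / (h² − (s−f)²).
That is a quadratic in h: DoF·h² − 2·s·(s−f)·h − DoF·(s−f)² = 0 ⇒ h = (s−f)·(s + √(s² + DoF²)) / DoF = 66048 × (66300 + √(66300² + 15300²)) / 15300 = 66048 × (66300 + 68042.5) / 15300 ≈ 579938 mm.
Then N = f²/(c·h) = 252² / (0.061 × 579938) = 63504 / 35376 ≈ 1.80.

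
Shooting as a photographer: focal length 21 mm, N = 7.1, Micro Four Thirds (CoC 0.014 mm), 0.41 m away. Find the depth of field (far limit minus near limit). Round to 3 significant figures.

72.5 mm

Hyperfocal distance H = f²/(N·c) + f = 21²/(7.1 × 0.014) + 21 = 441/0.0994 + 21 ≈ 4457.6 mm ≈ 4.458 m.
Near limit Dn = s·(H − f)/(H + s − 2f) = 410 × (4457.6 − 21) / (4457.6 + 410 − 2 × 21) = 410 × 4436.6 / 4825.6 ≈ 376.949 mm.
Far limit Df = s·(H − f)/(H − s) = 410 × (4457.6 − 21) / (4457.6 − 410) = 410 × 4436.6 / 4047.6 ≈ 449.403 mm.
Depth of field = Df − Dn = 449.403 − 376.949 ≈ 72.454 mm.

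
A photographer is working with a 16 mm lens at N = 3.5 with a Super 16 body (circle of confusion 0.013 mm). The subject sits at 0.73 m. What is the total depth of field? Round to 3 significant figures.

188 mm

Hyperfocal distance H = f²/(N·c) + f = 16²/(3.5 × 0.013) + 16 = 256/0.0455 + 16 ≈ 5642.4 mm ≈ 5.642 m.
Near limit Dn = s·(H − f)/(H + s − 2f) = 730 × (5642.4 − 16) / (5642.4 + 730 − 2 × 16) = 730 × 5626.4 / 6340.4 ≈ 647.79 mm.
Far limit Df = s·(H − f)/(H − s) = 730 × (5642.4 − 16) / (5642.4 − 730) = 730 × 5626.4 / 4912.4 ≈ 836.10 mm.
Depth of field = Df − Dn = 836.10 − 647.79 ≈ 188.31 mm.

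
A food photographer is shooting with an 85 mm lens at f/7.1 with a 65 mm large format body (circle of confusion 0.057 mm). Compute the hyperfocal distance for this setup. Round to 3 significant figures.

17.9 m

Hyperfocal distance H = f²/(N·c) + f = 85²/(7.1 × 0.057) + 85 = 7225/0.4047 + 85 ≈ 17937.7 mm ≈ 17.9 m.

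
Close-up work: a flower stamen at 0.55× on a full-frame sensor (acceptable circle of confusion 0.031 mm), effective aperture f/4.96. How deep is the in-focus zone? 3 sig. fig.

At magnification m, DoF ≈ 2·N_eff·c/m² = 2 × 4.96 × 0.031 / 0.55² = 0.3075 / 0.3025 ≈ 1.02 mm.

1.02 mm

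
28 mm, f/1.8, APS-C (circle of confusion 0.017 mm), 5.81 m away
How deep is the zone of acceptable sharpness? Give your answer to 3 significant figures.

Hyperfocal distance H = f²/(N·c) + f = 28²/(1.8 × 0.017) + 28 = 784/0.0306 + 28 ≈ 25648.9 mm ≈ 25.65 m.
Near limit Dn = s·(H − f)/(H + s − 2f) = 5810 × (25648.9 − 28) / (25648.9 + 5810 − 2 × 28) = 5810 × 25620.9 / 31402.9 ≈ 4740.2 mm.
Far limit Df = s·(H − f)/(H − s) = 5810 × (25648.9 − 28) / (25648.9 − 5810) = 5810 × 25620.9 / 19838.9 ≈ 7503.3 mm.
Depth of field = Df − Dn = 7503.3 − 4740.2 ≈ 2763.1 mm ≈ 2.76 m.

2.76 m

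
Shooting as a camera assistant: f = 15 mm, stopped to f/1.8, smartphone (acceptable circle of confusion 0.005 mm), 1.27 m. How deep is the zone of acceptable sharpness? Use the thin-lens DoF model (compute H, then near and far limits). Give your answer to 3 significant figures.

128 mm

Hyperfocal distance H = f²/(N·c) + f = 15²/(1.8 × 0.005) + 15 = 225/0.009 + 15 ≈ 25015.0 mm ≈ 25.01 m.
Near limit Dn = s·(H − f)/(H + s − 2f) = 1270 × (25015.0 − 15) / (25015.0 + 1270 − 2 × 15) = 1270 × 25000.0 / 26255.0 ≈ 1209.29 mm.
Far limit Df = s·(H − f)/(H − s) = 1270 × (25015.0 − 15) / (25015.0 − 1270) = 1270 × 25000.0 / 23745.0 ≈ 1337.12 mm.
Depth of field = Df − Dn = 1337.12 − 1209.29 ≈ 127.83 mm.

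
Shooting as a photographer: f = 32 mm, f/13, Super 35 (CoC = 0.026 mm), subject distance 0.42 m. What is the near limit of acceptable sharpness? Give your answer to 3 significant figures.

Hyperfocal distance H = f²/(N·c) + f = 32²/(13 × 0.026) + 32 = 1024/0.338 + 32 ≈ 3061.6 mm ≈ 3.062 m.
Near limit Dn = s·(H − f)/(H + s − 2f) = 420 × (3061.6 − 32) / (3061.6 + 420 − 2 × 32) = 420 × 3029.6 / 3417.6 ≈ 372.32 mm.

372 mm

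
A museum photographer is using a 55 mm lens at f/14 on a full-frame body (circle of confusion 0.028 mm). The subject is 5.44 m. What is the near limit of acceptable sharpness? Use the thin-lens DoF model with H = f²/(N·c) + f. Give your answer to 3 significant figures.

3.20 m

Hyperfocal distance H = f²/(N·c) + f = 55²/(14 × 0.028) + 55 = 3025/0.392 + 55 ≈ 7771.8 mm ≈ 7.772 m.
Near limit Dn = s·(H − f)/(H + s − 2f) = 5440 × (7771.8 − 55) / (7771.8 + 5440 − 2 × 55) = 5440 × 7716.8 / 13101.8 ≈ 3204.1 mm ≈ 3.20 m.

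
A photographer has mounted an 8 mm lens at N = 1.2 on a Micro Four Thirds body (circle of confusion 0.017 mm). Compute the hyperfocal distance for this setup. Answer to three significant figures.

3.15 m

Hyperfocal distance H = f²/(N·c) + f = 8²/(1.2 × 0.017) + 8 = 64/0.0204 + 8 ≈ 3145.3 mm ≈ 3.15 m.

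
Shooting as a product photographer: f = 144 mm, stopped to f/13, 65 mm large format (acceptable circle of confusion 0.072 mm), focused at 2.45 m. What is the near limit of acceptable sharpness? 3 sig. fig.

2.22 m

Hyperfocal distance H = f²/(N·c) + f = 144²/(13 × 0.072) + 144 = 20736/0.936 + 144 ≈ 22297.8 mm ≈ 22.30 m.
Near limit Dn = s·(H − f)/(H + s − 2f) = 2450 × (22297.8 − 144) / (22297.8 + 2450 − 2 × 144) = 2450 × 22153.8 / 24459.8 ≈ 2219.0 mm ≈ 2.22 m.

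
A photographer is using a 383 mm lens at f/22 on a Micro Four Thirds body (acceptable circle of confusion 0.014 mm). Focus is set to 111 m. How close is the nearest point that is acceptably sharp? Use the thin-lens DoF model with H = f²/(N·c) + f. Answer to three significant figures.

90.1 m

Hyperfocal distance H = f²/(N·c) + f = 383²/(22 × 0.014) + 383 = 146689/0.308 + 383 ≈ 476646.0 mm ≈ 476.6 m.
Near limit Dn = s·(H − f)/(H + s − 2f) = 111000 × (476646.0 − 383) / (476646.0 + 111000 − 2 × 383) = 111000 × 476263.0 / 586880.0 ≈ 90078 mm ≈ 90.1 m.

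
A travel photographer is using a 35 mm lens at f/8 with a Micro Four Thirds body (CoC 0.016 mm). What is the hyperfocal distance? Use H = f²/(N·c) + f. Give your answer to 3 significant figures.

Hyperfocal distance H = f²/(N·c) + f = 35²/(8 × 0.016) + 35 = 1225/0.128 + 35 ≈ 9605.3 mm ≈ 9.61 m.

9.61 m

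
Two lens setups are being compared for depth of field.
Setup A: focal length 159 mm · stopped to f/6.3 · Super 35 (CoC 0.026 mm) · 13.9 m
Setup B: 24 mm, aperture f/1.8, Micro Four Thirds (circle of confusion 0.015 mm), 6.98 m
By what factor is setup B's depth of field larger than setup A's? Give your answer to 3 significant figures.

Setup A: H = 159²/(6.3×0.026) + 159 ≈ 154499.7 mm; DoF = Df − Dn = 15258.5 − 12763.6 ≈ 2494.9 mm.
Setup B: H = 24²/(1.8×0.015) + 24 ≈ 21357.3 mm; DoF = Df − Dn = 10357.0 − 5263.7 ≈ 5093.3 mm.
Ratio = 5093.3 / 2494.9 ≈ 2.04.

2.04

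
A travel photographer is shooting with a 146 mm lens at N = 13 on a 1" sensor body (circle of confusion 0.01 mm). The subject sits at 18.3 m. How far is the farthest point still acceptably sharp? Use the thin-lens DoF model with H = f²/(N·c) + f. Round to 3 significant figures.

20.6 m

Hyperfocal distance H = f²/(N·c) + f = 146²/(13 × 0.01) + 146 = 21316/0.13 + 146 ≈ 164115.2 mm ≈ 164.1 m.
Far limit Df = s·(H − f)/(H − s) = 18300 × (164115.2 − 146) / (164115.2 − 18300) = 18300 × 163969.2 / 145815.2 ≈ 20578 mm ≈ 20.6 m.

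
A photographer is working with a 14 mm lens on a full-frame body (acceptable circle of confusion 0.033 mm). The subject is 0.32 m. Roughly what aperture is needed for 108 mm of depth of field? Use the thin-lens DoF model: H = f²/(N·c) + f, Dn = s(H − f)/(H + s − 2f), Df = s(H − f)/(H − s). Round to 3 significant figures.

Write h = H − f = f²/(N·c). The thin-lens limits are Dn = s·h/(h + (s−f)) and Df = s·h/(h − (s−f)), so DoF = Df − Dn = 2·s·(s−f)·h / (h² − (s−f)²).
That is a quadratic in h: DoF·h² − 2·s·(s−f)·h − DoF·(s−f)² = 0 ⇒ h = (s−f)·(s + √(s² + DoF²)) / DoF = 306 × (320 + √(320² + 108²)) / 108 = 306 × (320 + 337.734) / 108 ≈ 1863.6 mm.
Then N = f²/(c·h) = 14² / (0.033 × 1863.6) = 196 / 61.498 ≈ 3.19.

f/3.19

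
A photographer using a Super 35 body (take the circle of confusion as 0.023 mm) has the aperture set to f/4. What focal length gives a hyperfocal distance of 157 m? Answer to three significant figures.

120 mm

From H = f²/(N·c) + f, with f ≪ H: f ≈ √(H·N·c) = √(157000 × 4 × 0.023) = √14444 ≈ 120.2 mm.
The +f correction barely moves this — solving exactly, f² + N·c·f − N·c·H = 0 ⇒ f = (−N·c + √((N·c)² + 4·N·c·H))/2 = (−0.092 + √57776)/2 ≈ 120.14 mm, so f ≈ 120 mm.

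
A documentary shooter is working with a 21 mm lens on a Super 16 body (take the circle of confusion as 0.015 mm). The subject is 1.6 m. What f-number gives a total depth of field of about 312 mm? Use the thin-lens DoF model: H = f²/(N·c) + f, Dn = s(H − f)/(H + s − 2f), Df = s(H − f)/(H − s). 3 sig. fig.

f/1.80

Write h = H − f = f²/(N·c). The thin-lens limits are Dn = s·h/(h + (s−f)) and Df = s·h/(h − (s−f)), so DoF = Df − Dn = 2·s·(s−f)·h / (h² − (s−f)²).
That is a quadratic in h: DoF·h² − 2·s·(s−f)·h − DoF·(s−f)² = 0 ⇒ h = (s−f)·(s + √(s² + DoF²)) / DoF = 1579 × (1600 + √(1600² + 312²)) / 312 = 1579 × (1600 + 1630.14) / 312 ≈ 16347 mm.
Then N = f²/(c·h) = 21² / (0.015 × 16347) = 441 / 245.21 ≈ 1.80.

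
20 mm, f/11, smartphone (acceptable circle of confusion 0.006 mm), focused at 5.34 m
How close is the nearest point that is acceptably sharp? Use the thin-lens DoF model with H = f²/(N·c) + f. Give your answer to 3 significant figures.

2.84 m

Hyperfocal distance H = f²/(N·c) + f = 20²/(11 × 0.006) + 20 = 400/0.066 + 20 ≈ 6080.6 mm ≈ 6.081 m.
Near limit Dn = s·(H − f)/(H + s − 2f) = 5340 × (6080.6 − 20) / (6080.6 + 5340 − 2 × 20) = 5340 × 6060.6 / 11380.6 ≈ 2843.8 mm ≈ 2.84 m.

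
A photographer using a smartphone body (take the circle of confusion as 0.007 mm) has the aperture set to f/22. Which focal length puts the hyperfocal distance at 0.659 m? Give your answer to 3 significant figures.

10.0 mm

From H = f²/(N·c) + f, with f ≪ H: f ≈ √(H·N·c) = √(659 × 22 × 0.007) = √101.49 ≈ 10.07 mm.
Exact: f² + N·c·f − N·c·H = 0 ⇒ f = (−N·c + √((N·c)² + 4·N·c·H))/2 = (−0.154 + √405.97)/2 ≈ 9.9973 mm ≈ 10.0 mm.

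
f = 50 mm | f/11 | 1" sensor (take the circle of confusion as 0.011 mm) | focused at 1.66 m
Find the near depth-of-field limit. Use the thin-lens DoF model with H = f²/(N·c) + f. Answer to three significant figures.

Hyperfocal distance H = f²/(N·c) + f = 50²/(11 × 0.011) + 50 = 2500/0.121 + 50 ≈ 20711.2 mm ≈ 20.71 m.
Near limit Dn = s·(H − f)/(H + s − 2f) = 1660 × (20711.2 − 50) / (20711.2 + 1660 − 2 × 50) = 1660 × 20661.2 / 22271.2 ≈ 1540.0 mm ≈ 1.54 m.

1.54 m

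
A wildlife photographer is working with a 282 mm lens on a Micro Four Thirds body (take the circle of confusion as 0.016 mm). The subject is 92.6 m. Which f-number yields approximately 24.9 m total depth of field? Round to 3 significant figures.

f/7.11

Write h = H − f = f²/(N·c). The thin-lens limits are Dn = s·h/(h + (s−f)) and Df = s·h/(h − (s−f)), so DoF = Df − Dn = 2·s·(s−f)·h / (h² − (s−f)²).
That is a quadratic in h: DoF·h² − 2·s·(s−f)·h − DoF·(s−f)² = 0 ⇒ h = (s−f)·(s + √(s² + DoF²)) / DoF = 92318 × (92600 + √(92600² + 24900²)) / 24900 = 92318 × (92600 + 95889.4) / 24900 ≈ 698834 mm.
Then N = f²/(c·h) = 282² / (0.016 × 698834) = 79524 / 11181 ≈ 7.11.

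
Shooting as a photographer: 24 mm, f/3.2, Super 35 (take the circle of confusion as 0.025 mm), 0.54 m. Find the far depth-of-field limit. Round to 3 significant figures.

Hyperfocal distance H = f²/(N·c) + f = 24²/(3.2 × 0.025) + 24 = 576/0.08 + 24 ≈ 7224.0 mm ≈ 7.224 m.
Far limit Df = s·(H − f)/(H − s) = 540 × (7224.0 − 24) / (7224.0 − 540) = 540 × 7200.0 / 6684.0 ≈ 581.69 mm ≈ 0.582 m.

0.582 m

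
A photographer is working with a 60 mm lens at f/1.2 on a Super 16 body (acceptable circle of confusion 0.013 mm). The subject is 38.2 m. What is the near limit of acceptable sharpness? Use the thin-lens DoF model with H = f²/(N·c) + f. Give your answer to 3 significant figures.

32.8 m

Hyperfocal distance H = f²/(N·c) + f = 60²/(1.2 × 0.013) + 60 = 3600/0.0156 + 60 ≈ 230829.2 mm ≈ 230.8 m.
Near limit Dn = s·(H − f)/(H + s − 2f) = 38200 × (230829.2 − 60) / (230829.2 + 38200 − 2 × 60) = 38200 × 230769.2 / 268909.2 ≈ 32782 mm ≈ 32.8 m.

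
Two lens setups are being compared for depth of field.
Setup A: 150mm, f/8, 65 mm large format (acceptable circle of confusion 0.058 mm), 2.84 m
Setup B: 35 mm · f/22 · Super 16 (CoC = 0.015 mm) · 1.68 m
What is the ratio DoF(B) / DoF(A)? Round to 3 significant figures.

5.86

Setup A: H = 150²/(8×0.058) + 150 ≈ 48641.4 mm; DoF = Df − Dn = 3006.80 − 2690.73 ≈ 316.07 mm.
Setup B: H = 35²/(22×0.015) + 35 ≈ 3747.1 mm; DoF = Df − Dn = 3016.9 − 1164.1 ≈ 1852.8 mm.
Ratio = 1852.8 / 316.07 ≈ 5.86.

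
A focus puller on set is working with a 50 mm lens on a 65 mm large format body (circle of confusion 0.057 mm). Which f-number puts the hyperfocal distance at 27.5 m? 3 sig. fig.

f/1.60

Rearrange H = f²/(N·c) + f for N: N = f² / ((H − f)·c).
N = 50² / ((27500 − 50) × 0.057) = 2500 / 1565 ≈ 1.60.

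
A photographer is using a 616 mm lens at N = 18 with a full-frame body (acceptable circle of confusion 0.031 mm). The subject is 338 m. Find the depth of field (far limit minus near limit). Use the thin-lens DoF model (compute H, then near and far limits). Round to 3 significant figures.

445 m

Hyperfocal distance H = f²/(N·c) + f = 616²/(18 × 0.031) + 616 = 379456/0.558 + 616 ≈ 680644.7 mm ≈ 680.6 m.
Near limit Dn = s·(H − f)/(H + s − 2f) = 338000 × (680644.7 − 616) / (680644.7 + 338000 − 2 × 616) = 338000 × 680028.7 / 1017412.7 ≈ 225916 mm.
Far limit Df = s·(H − f)/(H − s) = 338000 × (680644.7 − 616) / (680644.7 − 338000) = 338000 × 680028.7 / 342644.7 ≈ 670811 mm.
Depth of field = Df − Dn = 670811 − 225916 ≈ 444895 mm ≈ 445 m.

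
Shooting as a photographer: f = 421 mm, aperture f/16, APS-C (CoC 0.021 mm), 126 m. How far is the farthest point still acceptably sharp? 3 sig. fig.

165 m

Hyperfocal distance H = f²/(N·c) + f = 421²/(16 × 0.021) + 421 = 177241/0.336 + 421 ≈ 527924.0 mm ≈ 527.9 m.
Far limit Df = s·(H − f)/(H − s) = 126000 × (527924.0 − 421) / (527924.0 − 126000) = 126000 × 527503.0 / 401924.0 ≈ 165368 mm ≈ 165 m.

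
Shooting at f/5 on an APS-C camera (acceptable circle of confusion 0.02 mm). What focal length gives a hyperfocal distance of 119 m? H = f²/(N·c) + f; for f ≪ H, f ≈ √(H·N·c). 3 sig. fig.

109 mm

From H = f²/(N·c) + f, with f ≪ H: f ≈ √(H·N·c) = √(119000 × 5 × 0.02) = √11900 ≈ 109.1 mm.
The +f correction barely moves this — solving exactly, f² + N·c·f − N·c·H = 0 ⇒ f = (−N·c + √((N·c)² + 4·N·c·H))/2 = (−0.1 + √47600)/2 ≈ 109.04 mm, so f ≈ 109 mm.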